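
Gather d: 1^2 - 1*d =1 - d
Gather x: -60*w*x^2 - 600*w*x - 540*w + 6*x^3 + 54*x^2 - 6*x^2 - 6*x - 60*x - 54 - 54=-540*w + 6*x^3 + x^2*(48 - 60*w) + x*(-600*w - 66) - 108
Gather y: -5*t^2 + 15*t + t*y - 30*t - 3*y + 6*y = -5*t^2 - 15*t + y*(t + 3)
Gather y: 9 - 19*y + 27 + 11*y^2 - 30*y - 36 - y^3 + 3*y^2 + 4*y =-y^3 + 14*y^2 - 45*y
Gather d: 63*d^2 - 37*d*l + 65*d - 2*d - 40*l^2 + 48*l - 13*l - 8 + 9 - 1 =63*d^2 + d*(63 - 37*l) - 40*l^2 + 35*l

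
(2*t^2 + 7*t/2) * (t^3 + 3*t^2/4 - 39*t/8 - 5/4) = 2*t^5 + 5*t^4 - 57*t^3/8 - 313*t^2/16 - 35*t/8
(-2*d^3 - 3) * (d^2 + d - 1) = -2*d^5 - 2*d^4 + 2*d^3 - 3*d^2 - 3*d + 3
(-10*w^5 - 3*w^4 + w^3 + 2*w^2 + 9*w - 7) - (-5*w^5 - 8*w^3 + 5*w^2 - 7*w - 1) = -5*w^5 - 3*w^4 + 9*w^3 - 3*w^2 + 16*w - 6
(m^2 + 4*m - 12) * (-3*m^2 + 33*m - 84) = -3*m^4 + 21*m^3 + 84*m^2 - 732*m + 1008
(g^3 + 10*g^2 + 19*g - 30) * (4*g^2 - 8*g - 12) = 4*g^5 + 32*g^4 - 16*g^3 - 392*g^2 + 12*g + 360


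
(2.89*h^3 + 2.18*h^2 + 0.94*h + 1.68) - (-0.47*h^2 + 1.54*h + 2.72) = 2.89*h^3 + 2.65*h^2 - 0.6*h - 1.04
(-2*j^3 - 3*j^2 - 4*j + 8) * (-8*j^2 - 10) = 16*j^5 + 24*j^4 + 52*j^3 - 34*j^2 + 40*j - 80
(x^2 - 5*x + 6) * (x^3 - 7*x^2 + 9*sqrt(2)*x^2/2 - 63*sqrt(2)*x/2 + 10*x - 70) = x^5 - 12*x^4 + 9*sqrt(2)*x^4/2 - 54*sqrt(2)*x^3 + 51*x^3 - 162*x^2 + 369*sqrt(2)*x^2/2 - 189*sqrt(2)*x + 410*x - 420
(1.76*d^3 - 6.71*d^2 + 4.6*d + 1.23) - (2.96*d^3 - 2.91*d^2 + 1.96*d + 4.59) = -1.2*d^3 - 3.8*d^2 + 2.64*d - 3.36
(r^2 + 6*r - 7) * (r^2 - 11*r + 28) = r^4 - 5*r^3 - 45*r^2 + 245*r - 196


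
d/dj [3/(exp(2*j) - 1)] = -3/(2*sinh(j)^2)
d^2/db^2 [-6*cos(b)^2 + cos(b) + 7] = -cos(b) + 12*cos(2*b)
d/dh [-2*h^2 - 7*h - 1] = -4*h - 7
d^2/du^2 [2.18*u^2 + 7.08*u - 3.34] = 4.36000000000000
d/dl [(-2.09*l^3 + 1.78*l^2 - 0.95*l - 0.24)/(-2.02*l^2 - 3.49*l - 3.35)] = (4.2218*l^4 + 14.5882*l^3 + 12.8733*l^2 - 12.8956*l + 2.3449)/(4.0804*l^4 + 14.0996*l^3 + 25.7141*l^2 + 23.383*l + 11.2225)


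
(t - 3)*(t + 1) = t^2 - 2*t - 3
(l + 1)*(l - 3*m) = l^2 - 3*l*m + l - 3*m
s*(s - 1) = s^2 - s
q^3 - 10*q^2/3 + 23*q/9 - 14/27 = (q - 7/3)*(q - 2/3)*(q - 1/3)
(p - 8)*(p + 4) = p^2 - 4*p - 32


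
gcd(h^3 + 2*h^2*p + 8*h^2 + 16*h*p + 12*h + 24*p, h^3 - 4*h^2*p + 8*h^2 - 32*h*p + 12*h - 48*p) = h^2 + 8*h + 12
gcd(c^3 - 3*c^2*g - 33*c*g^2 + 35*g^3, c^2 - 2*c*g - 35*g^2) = c^2 - 2*c*g - 35*g^2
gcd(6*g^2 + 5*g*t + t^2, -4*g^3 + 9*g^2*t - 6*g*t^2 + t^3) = 1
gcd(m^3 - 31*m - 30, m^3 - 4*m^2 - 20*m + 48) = m - 6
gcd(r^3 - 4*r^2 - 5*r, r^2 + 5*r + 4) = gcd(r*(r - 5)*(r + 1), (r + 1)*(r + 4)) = r + 1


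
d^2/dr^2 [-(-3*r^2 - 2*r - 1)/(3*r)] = 2/(3*r^3)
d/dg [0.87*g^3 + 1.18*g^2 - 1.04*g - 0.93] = 2.61*g^2 + 2.36*g - 1.04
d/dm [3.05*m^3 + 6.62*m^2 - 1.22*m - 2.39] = 9.15*m^2 + 13.24*m - 1.22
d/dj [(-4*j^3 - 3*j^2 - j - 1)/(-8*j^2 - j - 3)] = (32*j^4 + 8*j^3 + 31*j^2 + 2*j + 2)/(64*j^4 + 16*j^3 + 49*j^2 + 6*j + 9)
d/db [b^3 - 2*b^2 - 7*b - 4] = 3*b^2 - 4*b - 7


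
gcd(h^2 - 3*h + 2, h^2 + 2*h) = 1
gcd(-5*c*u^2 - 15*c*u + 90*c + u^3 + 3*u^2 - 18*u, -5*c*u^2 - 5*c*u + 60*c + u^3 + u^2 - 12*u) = -5*c*u + 15*c + u^2 - 3*u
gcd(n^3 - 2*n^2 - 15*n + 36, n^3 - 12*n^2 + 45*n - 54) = n^2 - 6*n + 9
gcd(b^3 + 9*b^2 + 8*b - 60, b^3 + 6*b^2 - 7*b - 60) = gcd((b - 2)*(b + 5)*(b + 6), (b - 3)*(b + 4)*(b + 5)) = b + 5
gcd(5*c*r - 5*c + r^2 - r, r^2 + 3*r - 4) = r - 1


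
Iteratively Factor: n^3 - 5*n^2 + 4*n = (n - 4)*(n^2 - n) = (n - 4)*(n - 1)*(n)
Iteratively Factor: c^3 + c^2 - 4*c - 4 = (c + 2)*(c^2 - c - 2) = (c + 1)*(c + 2)*(c - 2)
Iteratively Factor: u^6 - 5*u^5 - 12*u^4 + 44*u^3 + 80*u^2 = (u)*(u^5 - 5*u^4 - 12*u^3 + 44*u^2 + 80*u) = u*(u - 5)*(u^4 - 12*u^2 - 16*u) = u^2*(u - 5)*(u^3 - 12*u - 16) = u^2*(u - 5)*(u + 2)*(u^2 - 2*u - 8) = u^2*(u - 5)*(u + 2)^2*(u - 4)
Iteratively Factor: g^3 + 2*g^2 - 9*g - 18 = (g + 2)*(g^2 - 9) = (g + 2)*(g + 3)*(g - 3)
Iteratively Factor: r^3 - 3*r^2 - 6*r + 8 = (r + 2)*(r^2 - 5*r + 4) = (r - 4)*(r + 2)*(r - 1)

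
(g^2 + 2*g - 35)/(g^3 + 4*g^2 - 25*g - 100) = (g + 7)/(g^2 + 9*g + 20)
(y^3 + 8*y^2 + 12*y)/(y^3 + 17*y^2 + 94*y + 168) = y*(y + 2)/(y^2 + 11*y + 28)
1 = 1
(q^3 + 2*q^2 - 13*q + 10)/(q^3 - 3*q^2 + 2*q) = (q + 5)/q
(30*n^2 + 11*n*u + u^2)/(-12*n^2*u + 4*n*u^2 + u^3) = (5*n + u)/(u*(-2*n + u))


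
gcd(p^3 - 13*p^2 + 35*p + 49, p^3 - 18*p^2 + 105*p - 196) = p^2 - 14*p + 49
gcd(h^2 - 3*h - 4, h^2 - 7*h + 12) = h - 4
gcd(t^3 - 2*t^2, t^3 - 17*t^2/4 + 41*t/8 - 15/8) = 1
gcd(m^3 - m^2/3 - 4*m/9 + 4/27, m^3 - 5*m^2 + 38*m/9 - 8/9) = m^2 - m + 2/9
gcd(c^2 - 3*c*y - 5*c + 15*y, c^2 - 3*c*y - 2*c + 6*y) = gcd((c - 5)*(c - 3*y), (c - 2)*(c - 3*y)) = -c + 3*y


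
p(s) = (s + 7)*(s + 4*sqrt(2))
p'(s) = 2*s + 4*sqrt(2) + 7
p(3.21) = 90.53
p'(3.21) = 19.08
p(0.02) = 39.85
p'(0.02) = 12.70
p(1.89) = 67.09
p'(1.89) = 16.44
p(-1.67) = 21.25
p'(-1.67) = 9.32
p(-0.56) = 32.82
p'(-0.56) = 11.54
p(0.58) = 47.28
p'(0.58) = 13.82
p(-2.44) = 14.67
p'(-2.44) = 7.78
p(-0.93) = 28.69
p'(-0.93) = 10.80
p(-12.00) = 31.72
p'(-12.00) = -11.34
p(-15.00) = 74.75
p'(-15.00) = -17.34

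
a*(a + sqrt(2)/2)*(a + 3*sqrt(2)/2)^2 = a^4 + 7*sqrt(2)*a^3/2 + 15*a^2/2 + 9*sqrt(2)*a/4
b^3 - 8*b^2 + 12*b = b*(b - 6)*(b - 2)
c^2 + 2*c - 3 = (c - 1)*(c + 3)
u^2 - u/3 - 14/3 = (u - 7/3)*(u + 2)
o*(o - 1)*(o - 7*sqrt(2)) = o^3 - 7*sqrt(2)*o^2 - o^2 + 7*sqrt(2)*o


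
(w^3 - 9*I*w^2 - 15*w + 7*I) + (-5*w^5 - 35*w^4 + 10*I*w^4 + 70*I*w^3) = -5*w^5 - 35*w^4 + 10*I*w^4 + w^3 + 70*I*w^3 - 9*I*w^2 - 15*w + 7*I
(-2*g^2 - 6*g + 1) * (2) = -4*g^2 - 12*g + 2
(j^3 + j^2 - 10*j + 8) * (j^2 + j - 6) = j^5 + 2*j^4 - 15*j^3 - 8*j^2 + 68*j - 48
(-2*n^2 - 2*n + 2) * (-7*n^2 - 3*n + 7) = 14*n^4 + 20*n^3 - 22*n^2 - 20*n + 14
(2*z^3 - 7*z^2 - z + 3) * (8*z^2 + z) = 16*z^5 - 54*z^4 - 15*z^3 + 23*z^2 + 3*z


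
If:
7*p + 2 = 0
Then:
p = -2/7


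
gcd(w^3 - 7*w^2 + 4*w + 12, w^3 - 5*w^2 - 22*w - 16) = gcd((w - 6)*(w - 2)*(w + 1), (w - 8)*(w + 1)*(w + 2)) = w + 1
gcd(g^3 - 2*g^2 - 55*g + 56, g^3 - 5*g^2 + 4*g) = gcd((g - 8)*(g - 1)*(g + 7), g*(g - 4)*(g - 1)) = g - 1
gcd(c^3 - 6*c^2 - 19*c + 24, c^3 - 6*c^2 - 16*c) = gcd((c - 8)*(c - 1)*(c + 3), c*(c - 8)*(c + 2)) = c - 8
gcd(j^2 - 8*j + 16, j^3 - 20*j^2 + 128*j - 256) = j - 4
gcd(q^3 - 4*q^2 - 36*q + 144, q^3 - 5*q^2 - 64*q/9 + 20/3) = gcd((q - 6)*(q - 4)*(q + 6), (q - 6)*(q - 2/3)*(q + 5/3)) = q - 6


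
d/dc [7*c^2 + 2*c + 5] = 14*c + 2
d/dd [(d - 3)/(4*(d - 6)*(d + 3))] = (-d^2 + 6*d - 27)/(4*(d^4 - 6*d^3 - 27*d^2 + 108*d + 324))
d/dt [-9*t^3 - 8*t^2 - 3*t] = -27*t^2 - 16*t - 3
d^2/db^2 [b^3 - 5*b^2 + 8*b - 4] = 6*b - 10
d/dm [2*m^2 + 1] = 4*m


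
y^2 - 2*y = y*(y - 2)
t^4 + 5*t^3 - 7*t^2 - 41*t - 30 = (t - 3)*(t + 1)*(t + 2)*(t + 5)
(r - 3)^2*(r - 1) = r^3 - 7*r^2 + 15*r - 9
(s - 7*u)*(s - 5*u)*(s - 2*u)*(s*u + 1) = s^4*u - 14*s^3*u^2 + s^3 + 59*s^2*u^3 - 14*s^2*u - 70*s*u^4 + 59*s*u^2 - 70*u^3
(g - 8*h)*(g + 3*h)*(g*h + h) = g^3*h - 5*g^2*h^2 + g^2*h - 24*g*h^3 - 5*g*h^2 - 24*h^3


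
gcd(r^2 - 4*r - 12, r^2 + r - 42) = r - 6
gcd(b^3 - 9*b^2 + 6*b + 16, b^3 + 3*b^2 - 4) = 1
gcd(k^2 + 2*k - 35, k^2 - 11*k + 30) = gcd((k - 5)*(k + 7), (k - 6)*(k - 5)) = k - 5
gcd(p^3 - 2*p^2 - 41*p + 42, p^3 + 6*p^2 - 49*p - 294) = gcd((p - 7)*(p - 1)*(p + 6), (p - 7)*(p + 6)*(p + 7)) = p^2 - p - 42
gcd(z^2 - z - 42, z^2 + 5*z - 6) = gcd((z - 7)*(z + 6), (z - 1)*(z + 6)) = z + 6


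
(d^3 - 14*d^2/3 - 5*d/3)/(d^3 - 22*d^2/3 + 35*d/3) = (3*d + 1)/(3*d - 7)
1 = 1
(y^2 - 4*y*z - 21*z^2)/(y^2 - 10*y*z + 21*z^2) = (y + 3*z)/(y - 3*z)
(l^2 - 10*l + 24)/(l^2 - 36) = (l - 4)/(l + 6)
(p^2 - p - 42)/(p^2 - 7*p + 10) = (p^2 - p - 42)/(p^2 - 7*p + 10)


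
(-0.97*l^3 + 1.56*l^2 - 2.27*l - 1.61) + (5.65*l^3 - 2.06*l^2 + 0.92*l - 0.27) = 4.68*l^3 - 0.5*l^2 - 1.35*l - 1.88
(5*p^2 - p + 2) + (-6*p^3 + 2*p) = -6*p^3 + 5*p^2 + p + 2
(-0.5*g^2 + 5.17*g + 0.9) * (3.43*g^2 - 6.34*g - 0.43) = -1.715*g^4 + 20.9031*g^3 - 29.4758*g^2 - 7.9291*g - 0.387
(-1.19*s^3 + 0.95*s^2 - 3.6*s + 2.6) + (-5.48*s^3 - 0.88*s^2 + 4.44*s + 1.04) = -6.67*s^3 + 0.07*s^2 + 0.84*s + 3.64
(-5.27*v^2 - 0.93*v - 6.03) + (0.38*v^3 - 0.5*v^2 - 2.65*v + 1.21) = 0.38*v^3 - 5.77*v^2 - 3.58*v - 4.82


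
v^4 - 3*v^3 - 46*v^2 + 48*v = v*(v - 8)*(v - 1)*(v + 6)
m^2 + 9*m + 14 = (m + 2)*(m + 7)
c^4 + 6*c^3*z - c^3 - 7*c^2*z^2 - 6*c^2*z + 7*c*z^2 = c*(c - 1)*(c - z)*(c + 7*z)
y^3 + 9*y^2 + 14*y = y*(y + 2)*(y + 7)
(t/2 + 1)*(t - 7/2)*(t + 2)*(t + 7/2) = t^4/2 + 2*t^3 - 33*t^2/8 - 49*t/2 - 49/2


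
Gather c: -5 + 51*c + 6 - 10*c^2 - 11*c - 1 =-10*c^2 + 40*c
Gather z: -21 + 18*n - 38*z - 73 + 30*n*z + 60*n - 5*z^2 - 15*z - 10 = 78*n - 5*z^2 + z*(30*n - 53) - 104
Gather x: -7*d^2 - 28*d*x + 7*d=-7*d^2 - 28*d*x + 7*d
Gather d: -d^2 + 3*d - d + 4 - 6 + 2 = -d^2 + 2*d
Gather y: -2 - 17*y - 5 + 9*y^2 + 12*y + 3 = 9*y^2 - 5*y - 4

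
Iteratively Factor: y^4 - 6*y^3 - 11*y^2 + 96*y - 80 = (y - 1)*(y^3 - 5*y^2 - 16*y + 80) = (y - 1)*(y + 4)*(y^2 - 9*y + 20) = (y - 4)*(y - 1)*(y + 4)*(y - 5)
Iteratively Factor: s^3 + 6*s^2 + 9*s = (s + 3)*(s^2 + 3*s) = (s + 3)^2*(s)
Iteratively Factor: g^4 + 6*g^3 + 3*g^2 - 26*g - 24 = (g - 2)*(g^3 + 8*g^2 + 19*g + 12) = (g - 2)*(g + 1)*(g^2 + 7*g + 12) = (g - 2)*(g + 1)*(g + 3)*(g + 4)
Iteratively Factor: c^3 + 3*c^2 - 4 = (c + 2)*(c^2 + c - 2) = (c - 1)*(c + 2)*(c + 2)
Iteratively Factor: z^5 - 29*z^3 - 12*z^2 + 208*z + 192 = (z - 4)*(z^4 + 4*z^3 - 13*z^2 - 64*z - 48) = (z - 4)*(z + 3)*(z^3 + z^2 - 16*z - 16) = (z - 4)*(z + 3)*(z + 4)*(z^2 - 3*z - 4) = (z - 4)^2*(z + 3)*(z + 4)*(z + 1)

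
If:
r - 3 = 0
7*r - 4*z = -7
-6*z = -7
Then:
No Solution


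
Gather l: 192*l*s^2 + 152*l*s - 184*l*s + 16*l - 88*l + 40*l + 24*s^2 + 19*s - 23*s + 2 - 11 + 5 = l*(192*s^2 - 32*s - 32) + 24*s^2 - 4*s - 4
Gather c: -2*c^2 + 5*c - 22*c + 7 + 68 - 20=-2*c^2 - 17*c + 55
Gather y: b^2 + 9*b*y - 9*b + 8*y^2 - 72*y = b^2 - 9*b + 8*y^2 + y*(9*b - 72)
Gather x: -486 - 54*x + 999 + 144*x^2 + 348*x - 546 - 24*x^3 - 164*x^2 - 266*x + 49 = -24*x^3 - 20*x^2 + 28*x + 16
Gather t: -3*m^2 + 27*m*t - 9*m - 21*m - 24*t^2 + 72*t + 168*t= -3*m^2 - 30*m - 24*t^2 + t*(27*m + 240)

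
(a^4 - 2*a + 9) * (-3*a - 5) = -3*a^5 - 5*a^4 + 6*a^2 - 17*a - 45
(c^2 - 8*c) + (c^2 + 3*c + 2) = 2*c^2 - 5*c + 2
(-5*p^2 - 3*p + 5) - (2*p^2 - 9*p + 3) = -7*p^2 + 6*p + 2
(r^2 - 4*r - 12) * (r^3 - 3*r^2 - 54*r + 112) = r^5 - 7*r^4 - 54*r^3 + 364*r^2 + 200*r - 1344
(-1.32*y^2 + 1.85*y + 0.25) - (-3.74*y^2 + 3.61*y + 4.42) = 2.42*y^2 - 1.76*y - 4.17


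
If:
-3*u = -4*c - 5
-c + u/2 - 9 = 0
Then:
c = -49/2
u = -31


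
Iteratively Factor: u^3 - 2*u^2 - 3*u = (u - 3)*(u^2 + u) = u*(u - 3)*(u + 1)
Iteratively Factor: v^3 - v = (v - 1)*(v^2 + v) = (v - 1)*(v + 1)*(v)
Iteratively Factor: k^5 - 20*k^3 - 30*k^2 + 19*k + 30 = (k - 1)*(k^4 + k^3 - 19*k^2 - 49*k - 30) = (k - 5)*(k - 1)*(k^3 + 6*k^2 + 11*k + 6) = (k - 5)*(k - 1)*(k + 2)*(k^2 + 4*k + 3) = (k - 5)*(k - 1)*(k + 1)*(k + 2)*(k + 3)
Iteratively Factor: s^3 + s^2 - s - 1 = (s - 1)*(s^2 + 2*s + 1) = (s - 1)*(s + 1)*(s + 1)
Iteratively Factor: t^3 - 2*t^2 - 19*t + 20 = (t + 4)*(t^2 - 6*t + 5) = (t - 5)*(t + 4)*(t - 1)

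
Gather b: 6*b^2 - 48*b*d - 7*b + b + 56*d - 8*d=6*b^2 + b*(-48*d - 6) + 48*d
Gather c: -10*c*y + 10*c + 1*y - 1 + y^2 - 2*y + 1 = c*(10 - 10*y) + y^2 - y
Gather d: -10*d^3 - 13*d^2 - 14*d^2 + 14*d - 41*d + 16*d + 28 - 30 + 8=-10*d^3 - 27*d^2 - 11*d + 6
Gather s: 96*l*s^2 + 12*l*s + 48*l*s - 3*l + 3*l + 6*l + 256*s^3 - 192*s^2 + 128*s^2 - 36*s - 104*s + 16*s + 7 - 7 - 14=6*l + 256*s^3 + s^2*(96*l - 64) + s*(60*l - 124) - 14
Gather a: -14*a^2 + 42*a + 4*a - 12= -14*a^2 + 46*a - 12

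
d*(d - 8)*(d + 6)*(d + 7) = d^4 + 5*d^3 - 62*d^2 - 336*d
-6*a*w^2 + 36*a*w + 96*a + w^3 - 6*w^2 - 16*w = (-6*a + w)*(w - 8)*(w + 2)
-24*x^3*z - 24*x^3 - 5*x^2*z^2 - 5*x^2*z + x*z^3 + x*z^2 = (-8*x + z)*(3*x + z)*(x*z + x)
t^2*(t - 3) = t^3 - 3*t^2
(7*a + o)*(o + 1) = 7*a*o + 7*a + o^2 + o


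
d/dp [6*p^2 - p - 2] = 12*p - 1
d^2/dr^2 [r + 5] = 0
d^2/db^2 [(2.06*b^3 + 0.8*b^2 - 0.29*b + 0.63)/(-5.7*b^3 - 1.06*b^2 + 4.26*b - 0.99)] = (-2.27373675443232e-13*b^7 - 27.09096*b^6 - 243.59292*b^5 - 212.16996*b^4 - 60.6360559999999*b^3 + 125.065296*b^2 + 24.459516*b - 20.6658)/(185.193*b^9 + 103.3182*b^8 - 396.00864*b^7 - 56.747204*b^6 + 331.853832*b^5 - 83.18862*b^4 - 87.37173*b^3 + 57.01509*b^2 - 12.525678*b + 0.970299)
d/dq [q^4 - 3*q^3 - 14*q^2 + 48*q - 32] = 4*q^3 - 9*q^2 - 28*q + 48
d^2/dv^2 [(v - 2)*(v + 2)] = 2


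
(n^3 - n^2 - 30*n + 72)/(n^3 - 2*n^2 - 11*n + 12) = (n^2 + 3*n - 18)/(n^2 + 2*n - 3)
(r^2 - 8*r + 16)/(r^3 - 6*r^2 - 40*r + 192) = (r - 4)/(r^2 - 2*r - 48)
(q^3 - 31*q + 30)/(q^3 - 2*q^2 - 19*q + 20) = (q + 6)/(q + 4)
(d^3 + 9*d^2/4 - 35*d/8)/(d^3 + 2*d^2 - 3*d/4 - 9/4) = d*(8*d^2 + 18*d - 35)/(2*(4*d^3 + 8*d^2 - 3*d - 9))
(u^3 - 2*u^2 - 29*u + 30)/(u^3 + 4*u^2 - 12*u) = (u^3 - 2*u^2 - 29*u + 30)/(u*(u^2 + 4*u - 12))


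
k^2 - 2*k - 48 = (k - 8)*(k + 6)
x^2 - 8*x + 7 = (x - 7)*(x - 1)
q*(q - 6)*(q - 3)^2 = q^4 - 12*q^3 + 45*q^2 - 54*q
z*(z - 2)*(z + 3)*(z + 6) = z^4 + 7*z^3 - 36*z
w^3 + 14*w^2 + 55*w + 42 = (w + 1)*(w + 6)*(w + 7)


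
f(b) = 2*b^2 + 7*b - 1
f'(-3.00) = -5.00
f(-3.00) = -4.00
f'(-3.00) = -5.00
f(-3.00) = -4.00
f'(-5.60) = -15.40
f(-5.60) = 22.52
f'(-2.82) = -4.28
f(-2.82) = -4.84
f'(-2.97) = -4.88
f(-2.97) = -4.15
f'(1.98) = 14.92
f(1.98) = 20.70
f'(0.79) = 10.16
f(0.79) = 5.78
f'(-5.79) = -16.16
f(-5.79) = 25.52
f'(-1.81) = -0.24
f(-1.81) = -7.12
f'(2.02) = 15.08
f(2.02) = 21.30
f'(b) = 4*b + 7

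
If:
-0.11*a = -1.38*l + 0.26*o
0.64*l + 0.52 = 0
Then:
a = -2.36363636363636*o - 10.1931818181818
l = -0.81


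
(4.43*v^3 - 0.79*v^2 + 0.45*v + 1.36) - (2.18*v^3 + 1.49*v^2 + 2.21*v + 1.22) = 2.25*v^3 - 2.28*v^2 - 1.76*v + 0.14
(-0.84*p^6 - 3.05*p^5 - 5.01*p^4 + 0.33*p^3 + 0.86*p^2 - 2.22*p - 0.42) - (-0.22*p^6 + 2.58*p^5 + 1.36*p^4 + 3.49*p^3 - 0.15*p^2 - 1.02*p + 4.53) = -0.62*p^6 - 5.63*p^5 - 6.37*p^4 - 3.16*p^3 + 1.01*p^2 - 1.2*p - 4.95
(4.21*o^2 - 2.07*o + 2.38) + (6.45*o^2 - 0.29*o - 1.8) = 10.66*o^2 - 2.36*o + 0.58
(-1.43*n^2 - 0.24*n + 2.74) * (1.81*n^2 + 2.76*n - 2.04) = -2.5883*n^4 - 4.3812*n^3 + 7.2142*n^2 + 8.052*n - 5.5896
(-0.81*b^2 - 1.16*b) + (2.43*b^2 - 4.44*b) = 1.62*b^2 - 5.6*b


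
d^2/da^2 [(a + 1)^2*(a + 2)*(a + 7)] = 12*a^2 + 66*a + 66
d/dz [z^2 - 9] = 2*z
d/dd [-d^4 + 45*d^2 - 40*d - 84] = -4*d^3 + 90*d - 40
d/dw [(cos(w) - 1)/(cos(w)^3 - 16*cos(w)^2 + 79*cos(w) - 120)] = (67*cos(w) - 19*cos(2*w) + cos(3*w) + 63)*sin(w)/(2*(cos(w)^3 - 16*cos(w)^2 + 79*cos(w) - 120)^2)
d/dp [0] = 0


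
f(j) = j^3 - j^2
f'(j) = 3*j^2 - 2*j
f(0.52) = -0.13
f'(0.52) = -0.23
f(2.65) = 11.59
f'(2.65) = 15.77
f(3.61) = 34.01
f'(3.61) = 31.88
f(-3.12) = -40.11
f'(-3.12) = 35.44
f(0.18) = -0.03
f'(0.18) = -0.26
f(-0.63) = -0.65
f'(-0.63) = 2.45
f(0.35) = -0.08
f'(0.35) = -0.33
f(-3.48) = -54.25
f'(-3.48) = 43.29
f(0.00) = 0.00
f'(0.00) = 0.00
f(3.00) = 18.00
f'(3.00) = 21.00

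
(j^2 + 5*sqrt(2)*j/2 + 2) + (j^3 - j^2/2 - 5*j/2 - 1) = j^3 + j^2/2 - 5*j/2 + 5*sqrt(2)*j/2 + 1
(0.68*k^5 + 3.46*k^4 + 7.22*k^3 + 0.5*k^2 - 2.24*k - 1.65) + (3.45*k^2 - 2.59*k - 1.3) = 0.68*k^5 + 3.46*k^4 + 7.22*k^3 + 3.95*k^2 - 4.83*k - 2.95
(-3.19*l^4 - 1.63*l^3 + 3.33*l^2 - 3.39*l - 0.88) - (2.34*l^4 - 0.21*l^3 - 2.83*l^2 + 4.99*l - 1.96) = -5.53*l^4 - 1.42*l^3 + 6.16*l^2 - 8.38*l + 1.08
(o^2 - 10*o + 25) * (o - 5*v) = o^3 - 5*o^2*v - 10*o^2 + 50*o*v + 25*o - 125*v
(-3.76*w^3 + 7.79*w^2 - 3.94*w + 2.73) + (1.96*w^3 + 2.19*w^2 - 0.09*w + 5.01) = -1.8*w^3 + 9.98*w^2 - 4.03*w + 7.74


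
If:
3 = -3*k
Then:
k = -1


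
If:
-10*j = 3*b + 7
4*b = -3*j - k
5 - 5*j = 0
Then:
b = -17/3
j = 1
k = 59/3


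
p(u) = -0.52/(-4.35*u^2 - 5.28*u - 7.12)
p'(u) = -0.52*(8.7*u + 5.28)/(-4.35*u^2 - 5.28*u - 7.12)^2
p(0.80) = 0.04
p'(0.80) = -0.03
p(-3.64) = 0.01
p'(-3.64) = 0.01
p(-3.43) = 0.01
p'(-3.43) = 0.01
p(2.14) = 0.01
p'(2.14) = -0.01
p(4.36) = 0.00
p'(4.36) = -0.00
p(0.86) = 0.03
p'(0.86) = -0.03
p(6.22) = 0.00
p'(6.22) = -0.00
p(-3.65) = 0.01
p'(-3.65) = 0.01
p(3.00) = 0.01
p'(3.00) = -0.00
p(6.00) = 0.00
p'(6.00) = -0.00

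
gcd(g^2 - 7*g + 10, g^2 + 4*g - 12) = g - 2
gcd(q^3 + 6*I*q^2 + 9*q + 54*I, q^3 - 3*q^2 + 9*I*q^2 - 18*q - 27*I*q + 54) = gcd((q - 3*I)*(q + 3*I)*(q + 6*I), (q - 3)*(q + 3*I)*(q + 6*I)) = q^2 + 9*I*q - 18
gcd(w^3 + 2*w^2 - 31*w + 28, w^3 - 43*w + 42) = w^2 + 6*w - 7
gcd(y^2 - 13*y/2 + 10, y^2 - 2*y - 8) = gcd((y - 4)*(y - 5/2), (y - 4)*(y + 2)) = y - 4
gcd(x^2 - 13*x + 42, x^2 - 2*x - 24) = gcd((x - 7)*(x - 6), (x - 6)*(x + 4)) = x - 6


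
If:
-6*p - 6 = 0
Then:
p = -1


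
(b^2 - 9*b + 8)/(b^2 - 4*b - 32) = (b - 1)/(b + 4)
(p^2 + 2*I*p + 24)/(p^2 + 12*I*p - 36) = (p - 4*I)/(p + 6*I)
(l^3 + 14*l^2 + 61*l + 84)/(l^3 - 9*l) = (l^2 + 11*l + 28)/(l*(l - 3))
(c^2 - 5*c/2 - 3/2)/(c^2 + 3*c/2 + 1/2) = (c - 3)/(c + 1)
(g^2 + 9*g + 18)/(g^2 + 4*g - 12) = (g + 3)/(g - 2)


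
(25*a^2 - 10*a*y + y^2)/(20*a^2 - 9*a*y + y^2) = (-5*a + y)/(-4*a + y)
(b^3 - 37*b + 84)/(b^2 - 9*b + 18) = (b^2 + 3*b - 28)/(b - 6)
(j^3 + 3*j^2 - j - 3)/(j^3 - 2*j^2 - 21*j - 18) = (j - 1)/(j - 6)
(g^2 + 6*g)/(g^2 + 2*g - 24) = g/(g - 4)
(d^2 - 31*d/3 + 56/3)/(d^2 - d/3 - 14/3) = (d - 8)/(d + 2)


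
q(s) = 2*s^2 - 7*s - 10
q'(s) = 4*s - 7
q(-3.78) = 45.04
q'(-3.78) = -22.12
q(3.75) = -8.12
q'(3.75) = 8.00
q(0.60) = -13.48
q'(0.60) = -4.60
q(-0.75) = -3.62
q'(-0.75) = -10.00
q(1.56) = -16.05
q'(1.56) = -0.76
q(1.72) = -16.12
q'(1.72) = -0.12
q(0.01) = -10.07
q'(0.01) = -6.96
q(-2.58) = 21.37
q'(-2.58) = -17.32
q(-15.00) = 545.00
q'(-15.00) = -67.00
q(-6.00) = 104.00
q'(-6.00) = -31.00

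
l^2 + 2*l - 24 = (l - 4)*(l + 6)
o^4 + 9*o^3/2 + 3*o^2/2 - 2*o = o*(o - 1/2)*(o + 1)*(o + 4)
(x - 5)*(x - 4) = x^2 - 9*x + 20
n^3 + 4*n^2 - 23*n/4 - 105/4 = (n - 5/2)*(n + 3)*(n + 7/2)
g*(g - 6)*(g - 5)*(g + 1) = g^4 - 10*g^3 + 19*g^2 + 30*g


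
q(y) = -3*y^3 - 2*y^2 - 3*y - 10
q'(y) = -9*y^2 - 4*y - 3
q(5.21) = -504.18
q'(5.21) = -268.14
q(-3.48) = 102.65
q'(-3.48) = -98.07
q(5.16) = -490.90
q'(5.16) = -263.27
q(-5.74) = 508.68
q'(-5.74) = -276.57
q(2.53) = -78.97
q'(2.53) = -70.73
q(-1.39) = -1.64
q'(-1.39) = -14.83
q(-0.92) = -6.60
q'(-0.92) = -6.94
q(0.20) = -10.70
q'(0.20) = -4.16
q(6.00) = -748.00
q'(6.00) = -351.00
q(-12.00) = 4922.00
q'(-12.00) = -1251.00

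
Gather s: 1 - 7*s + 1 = 2 - 7*s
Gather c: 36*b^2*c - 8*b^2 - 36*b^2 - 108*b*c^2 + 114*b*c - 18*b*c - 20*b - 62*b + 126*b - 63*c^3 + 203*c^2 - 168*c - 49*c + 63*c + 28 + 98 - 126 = -44*b^2 + 44*b - 63*c^3 + c^2*(203 - 108*b) + c*(36*b^2 + 96*b - 154)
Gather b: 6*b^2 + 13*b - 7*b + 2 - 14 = 6*b^2 + 6*b - 12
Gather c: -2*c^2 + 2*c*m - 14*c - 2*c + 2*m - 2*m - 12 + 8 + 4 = -2*c^2 + c*(2*m - 16)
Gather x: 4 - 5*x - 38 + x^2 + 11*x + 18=x^2 + 6*x - 16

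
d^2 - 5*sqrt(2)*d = d*(d - 5*sqrt(2))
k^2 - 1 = (k - 1)*(k + 1)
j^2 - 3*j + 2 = (j - 2)*(j - 1)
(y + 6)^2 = y^2 + 12*y + 36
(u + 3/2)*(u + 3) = u^2 + 9*u/2 + 9/2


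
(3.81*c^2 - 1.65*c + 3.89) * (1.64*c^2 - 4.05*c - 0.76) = 6.2484*c^4 - 18.1365*c^3 + 10.1665*c^2 - 14.5005*c - 2.9564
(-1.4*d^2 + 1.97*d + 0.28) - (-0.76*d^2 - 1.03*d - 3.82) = -0.64*d^2 + 3.0*d + 4.1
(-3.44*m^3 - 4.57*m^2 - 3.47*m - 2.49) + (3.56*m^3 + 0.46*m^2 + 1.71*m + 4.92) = 0.12*m^3 - 4.11*m^2 - 1.76*m + 2.43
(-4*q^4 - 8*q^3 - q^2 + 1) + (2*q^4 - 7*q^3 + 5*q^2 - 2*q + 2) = -2*q^4 - 15*q^3 + 4*q^2 - 2*q + 3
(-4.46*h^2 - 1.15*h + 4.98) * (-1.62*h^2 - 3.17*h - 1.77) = 7.2252*h^4 + 16.0012*h^3 + 3.4721*h^2 - 13.7511*h - 8.8146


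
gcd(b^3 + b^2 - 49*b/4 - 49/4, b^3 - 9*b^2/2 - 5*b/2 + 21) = b - 7/2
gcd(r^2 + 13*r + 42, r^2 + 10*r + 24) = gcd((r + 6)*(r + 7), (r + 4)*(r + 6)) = r + 6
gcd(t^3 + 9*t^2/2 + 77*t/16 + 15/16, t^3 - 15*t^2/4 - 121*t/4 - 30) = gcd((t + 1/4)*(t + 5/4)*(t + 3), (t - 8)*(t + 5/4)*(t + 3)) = t^2 + 17*t/4 + 15/4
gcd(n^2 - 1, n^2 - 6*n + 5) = n - 1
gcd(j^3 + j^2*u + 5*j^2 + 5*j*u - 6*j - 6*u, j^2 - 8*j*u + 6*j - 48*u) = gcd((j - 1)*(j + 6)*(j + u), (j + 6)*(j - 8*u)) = j + 6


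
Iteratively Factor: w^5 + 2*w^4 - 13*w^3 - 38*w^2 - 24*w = (w + 1)*(w^4 + w^3 - 14*w^2 - 24*w) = (w + 1)*(w + 2)*(w^3 - w^2 - 12*w) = (w - 4)*(w + 1)*(w + 2)*(w^2 + 3*w) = (w - 4)*(w + 1)*(w + 2)*(w + 3)*(w)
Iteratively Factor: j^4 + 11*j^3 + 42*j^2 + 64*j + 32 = (j + 1)*(j^3 + 10*j^2 + 32*j + 32) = (j + 1)*(j + 4)*(j^2 + 6*j + 8) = (j + 1)*(j + 2)*(j + 4)*(j + 4)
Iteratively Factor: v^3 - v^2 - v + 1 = (v - 1)*(v^2 - 1) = (v - 1)^2*(v + 1)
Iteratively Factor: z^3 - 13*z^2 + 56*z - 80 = (z - 4)*(z^2 - 9*z + 20) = (z - 4)^2*(z - 5)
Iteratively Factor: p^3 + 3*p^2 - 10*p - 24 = (p + 2)*(p^2 + p - 12) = (p + 2)*(p + 4)*(p - 3)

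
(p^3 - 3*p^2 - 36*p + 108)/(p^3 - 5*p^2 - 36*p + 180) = (p - 3)/(p - 5)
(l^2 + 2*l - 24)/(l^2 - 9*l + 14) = (l^2 + 2*l - 24)/(l^2 - 9*l + 14)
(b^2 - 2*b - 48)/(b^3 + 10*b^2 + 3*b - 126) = (b - 8)/(b^2 + 4*b - 21)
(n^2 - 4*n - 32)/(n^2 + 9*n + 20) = (n - 8)/(n + 5)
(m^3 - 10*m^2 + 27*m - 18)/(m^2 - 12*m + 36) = (m^2 - 4*m + 3)/(m - 6)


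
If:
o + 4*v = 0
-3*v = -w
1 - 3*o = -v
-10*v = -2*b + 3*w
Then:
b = -19/26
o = 4/13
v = -1/13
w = -3/13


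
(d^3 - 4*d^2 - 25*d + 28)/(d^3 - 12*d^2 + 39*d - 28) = (d + 4)/(d - 4)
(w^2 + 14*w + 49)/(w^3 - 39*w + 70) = (w + 7)/(w^2 - 7*w + 10)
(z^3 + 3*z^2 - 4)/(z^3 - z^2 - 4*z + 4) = (z + 2)/(z - 2)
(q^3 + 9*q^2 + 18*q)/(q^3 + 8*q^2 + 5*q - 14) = q*(q^2 + 9*q + 18)/(q^3 + 8*q^2 + 5*q - 14)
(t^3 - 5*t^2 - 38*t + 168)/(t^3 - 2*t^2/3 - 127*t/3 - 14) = 3*(t - 4)/(3*t + 1)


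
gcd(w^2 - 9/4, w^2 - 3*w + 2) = 1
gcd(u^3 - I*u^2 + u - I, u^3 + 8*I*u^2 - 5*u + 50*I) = 1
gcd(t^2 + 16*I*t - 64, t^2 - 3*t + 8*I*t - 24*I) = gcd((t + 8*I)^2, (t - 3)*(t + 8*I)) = t + 8*I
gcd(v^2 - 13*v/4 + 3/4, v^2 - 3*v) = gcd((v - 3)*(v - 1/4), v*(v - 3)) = v - 3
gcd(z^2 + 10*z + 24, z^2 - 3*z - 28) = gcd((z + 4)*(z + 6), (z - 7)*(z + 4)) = z + 4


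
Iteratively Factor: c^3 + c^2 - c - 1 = (c + 1)*(c^2 - 1) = (c - 1)*(c + 1)*(c + 1)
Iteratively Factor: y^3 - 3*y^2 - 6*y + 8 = (y - 4)*(y^2 + y - 2) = (y - 4)*(y - 1)*(y + 2)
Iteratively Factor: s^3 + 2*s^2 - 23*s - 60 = (s - 5)*(s^2 + 7*s + 12) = (s - 5)*(s + 3)*(s + 4)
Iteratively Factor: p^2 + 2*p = (p)*(p + 2)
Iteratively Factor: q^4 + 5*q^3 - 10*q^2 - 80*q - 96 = (q + 3)*(q^3 + 2*q^2 - 16*q - 32) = (q + 2)*(q + 3)*(q^2 - 16) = (q - 4)*(q + 2)*(q + 3)*(q + 4)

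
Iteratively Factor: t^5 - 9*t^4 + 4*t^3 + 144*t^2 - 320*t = (t - 4)*(t^4 - 5*t^3 - 16*t^2 + 80*t) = (t - 4)*(t + 4)*(t^3 - 9*t^2 + 20*t) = (t - 5)*(t - 4)*(t + 4)*(t^2 - 4*t) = t*(t - 5)*(t - 4)*(t + 4)*(t - 4)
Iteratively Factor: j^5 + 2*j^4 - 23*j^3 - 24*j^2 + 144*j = (j)*(j^4 + 2*j^3 - 23*j^2 - 24*j + 144) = j*(j - 3)*(j^3 + 5*j^2 - 8*j - 48) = j*(j - 3)^2*(j^2 + 8*j + 16) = j*(j - 3)^2*(j + 4)*(j + 4)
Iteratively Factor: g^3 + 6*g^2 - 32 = (g + 4)*(g^2 + 2*g - 8) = (g + 4)^2*(g - 2)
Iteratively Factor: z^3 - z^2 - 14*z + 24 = (z - 2)*(z^2 + z - 12) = (z - 2)*(z + 4)*(z - 3)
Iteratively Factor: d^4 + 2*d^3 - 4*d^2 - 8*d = (d + 2)*(d^3 - 4*d) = (d - 2)*(d + 2)*(d^2 + 2*d) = d*(d - 2)*(d + 2)*(d + 2)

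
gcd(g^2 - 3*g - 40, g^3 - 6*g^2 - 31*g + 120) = g^2 - 3*g - 40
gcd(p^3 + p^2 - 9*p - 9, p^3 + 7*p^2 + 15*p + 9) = p^2 + 4*p + 3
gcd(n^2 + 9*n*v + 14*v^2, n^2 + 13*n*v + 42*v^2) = n + 7*v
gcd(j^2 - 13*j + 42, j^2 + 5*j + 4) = 1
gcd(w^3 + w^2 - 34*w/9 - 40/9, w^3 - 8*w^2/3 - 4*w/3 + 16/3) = w^2 - 2*w/3 - 8/3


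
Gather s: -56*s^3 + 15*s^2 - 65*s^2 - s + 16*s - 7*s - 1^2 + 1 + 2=-56*s^3 - 50*s^2 + 8*s + 2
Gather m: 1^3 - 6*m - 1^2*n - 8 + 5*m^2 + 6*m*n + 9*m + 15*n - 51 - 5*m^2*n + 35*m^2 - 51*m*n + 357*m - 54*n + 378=m^2*(40 - 5*n) + m*(360 - 45*n) - 40*n + 320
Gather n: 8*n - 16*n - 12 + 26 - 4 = 10 - 8*n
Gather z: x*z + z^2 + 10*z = z^2 + z*(x + 10)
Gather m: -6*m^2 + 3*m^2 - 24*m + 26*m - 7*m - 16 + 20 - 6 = -3*m^2 - 5*m - 2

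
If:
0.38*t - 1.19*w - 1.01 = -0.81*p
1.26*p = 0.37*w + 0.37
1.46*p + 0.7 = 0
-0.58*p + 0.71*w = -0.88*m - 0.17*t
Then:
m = 2.69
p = -0.48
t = -4.56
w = -2.63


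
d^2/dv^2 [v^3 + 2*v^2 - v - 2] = 6*v + 4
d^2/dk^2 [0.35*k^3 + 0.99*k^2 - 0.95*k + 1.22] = 2.1*k + 1.98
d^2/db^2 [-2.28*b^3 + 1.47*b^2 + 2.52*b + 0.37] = 2.94 - 13.68*b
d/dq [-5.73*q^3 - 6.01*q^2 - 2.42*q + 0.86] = -17.19*q^2 - 12.02*q - 2.42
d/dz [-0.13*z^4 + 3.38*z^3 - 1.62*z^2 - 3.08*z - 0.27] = -0.52*z^3 + 10.14*z^2 - 3.24*z - 3.08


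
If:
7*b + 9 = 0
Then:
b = -9/7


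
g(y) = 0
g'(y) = 0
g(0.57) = 0.00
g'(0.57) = 0.00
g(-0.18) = 0.00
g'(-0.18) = 0.00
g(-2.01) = 0.00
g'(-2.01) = 0.00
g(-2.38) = 0.00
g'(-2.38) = 0.00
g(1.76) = 0.00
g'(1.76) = 0.00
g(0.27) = 0.00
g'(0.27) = 0.00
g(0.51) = 0.00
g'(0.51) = 0.00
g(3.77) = 0.00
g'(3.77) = 0.00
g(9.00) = 0.00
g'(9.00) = 0.00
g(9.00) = 0.00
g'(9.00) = 0.00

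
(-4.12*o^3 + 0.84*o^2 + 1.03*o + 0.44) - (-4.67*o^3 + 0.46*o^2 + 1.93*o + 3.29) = 0.55*o^3 + 0.38*o^2 - 0.9*o - 2.85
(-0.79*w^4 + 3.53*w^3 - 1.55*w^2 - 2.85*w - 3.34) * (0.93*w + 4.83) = -0.7347*w^5 - 0.5328*w^4 + 15.6084*w^3 - 10.137*w^2 - 16.8717*w - 16.1322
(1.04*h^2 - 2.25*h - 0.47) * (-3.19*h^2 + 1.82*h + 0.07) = -3.3176*h^4 + 9.0703*h^3 - 2.5229*h^2 - 1.0129*h - 0.0329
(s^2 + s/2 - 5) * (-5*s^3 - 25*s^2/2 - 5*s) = -5*s^5 - 15*s^4 + 55*s^3/4 + 60*s^2 + 25*s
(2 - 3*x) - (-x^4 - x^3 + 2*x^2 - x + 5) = x^4 + x^3 - 2*x^2 - 2*x - 3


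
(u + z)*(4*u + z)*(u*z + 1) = 4*u^3*z + 5*u^2*z^2 + 4*u^2 + u*z^3 + 5*u*z + z^2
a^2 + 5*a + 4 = (a + 1)*(a + 4)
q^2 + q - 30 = (q - 5)*(q + 6)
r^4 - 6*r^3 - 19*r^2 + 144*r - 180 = (r - 6)*(r - 3)*(r - 2)*(r + 5)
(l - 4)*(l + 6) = l^2 + 2*l - 24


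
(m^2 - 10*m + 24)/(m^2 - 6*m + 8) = (m - 6)/(m - 2)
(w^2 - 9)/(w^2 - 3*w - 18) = (w - 3)/(w - 6)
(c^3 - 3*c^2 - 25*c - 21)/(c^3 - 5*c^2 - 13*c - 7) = (c + 3)/(c + 1)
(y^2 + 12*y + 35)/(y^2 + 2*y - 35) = (y + 5)/(y - 5)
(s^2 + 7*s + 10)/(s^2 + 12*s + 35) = (s + 2)/(s + 7)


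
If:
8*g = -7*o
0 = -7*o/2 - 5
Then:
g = 5/4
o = -10/7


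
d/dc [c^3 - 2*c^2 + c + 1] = 3*c^2 - 4*c + 1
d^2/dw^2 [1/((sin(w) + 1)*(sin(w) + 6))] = (-4*sin(w)^3 - 17*sin(w)^2 - 2*sin(w) + 86)/((sin(w) + 1)^2*(sin(w) + 6)^3)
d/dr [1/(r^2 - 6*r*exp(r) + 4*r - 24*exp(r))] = 2*(3*r*exp(r) - r + 15*exp(r) - 2)/(r^2 - 6*r*exp(r) + 4*r - 24*exp(r))^2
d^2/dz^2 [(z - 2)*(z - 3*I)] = 2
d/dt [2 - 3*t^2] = -6*t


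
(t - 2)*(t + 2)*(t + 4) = t^3 + 4*t^2 - 4*t - 16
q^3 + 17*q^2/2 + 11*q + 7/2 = (q + 1/2)*(q + 1)*(q + 7)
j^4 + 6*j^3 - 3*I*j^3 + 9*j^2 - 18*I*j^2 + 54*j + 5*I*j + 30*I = (j + 6)*(j - 5*I)*(j + I)^2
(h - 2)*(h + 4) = h^2 + 2*h - 8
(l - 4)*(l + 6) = l^2 + 2*l - 24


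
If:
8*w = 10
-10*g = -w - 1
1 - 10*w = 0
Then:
No Solution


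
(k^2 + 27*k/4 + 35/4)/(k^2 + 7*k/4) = (k + 5)/k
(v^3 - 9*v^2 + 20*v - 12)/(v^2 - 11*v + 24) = (v^3 - 9*v^2 + 20*v - 12)/(v^2 - 11*v + 24)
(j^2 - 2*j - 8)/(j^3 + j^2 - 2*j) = (j - 4)/(j*(j - 1))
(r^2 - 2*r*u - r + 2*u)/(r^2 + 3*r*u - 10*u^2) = (r - 1)/(r + 5*u)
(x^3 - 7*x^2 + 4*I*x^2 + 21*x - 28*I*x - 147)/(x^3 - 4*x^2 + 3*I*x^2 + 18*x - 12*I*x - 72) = (x^2 + x*(-7 + 7*I) - 49*I)/(x^2 + x*(-4 + 6*I) - 24*I)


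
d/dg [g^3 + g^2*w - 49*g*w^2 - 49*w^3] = 3*g^2 + 2*g*w - 49*w^2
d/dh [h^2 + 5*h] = 2*h + 5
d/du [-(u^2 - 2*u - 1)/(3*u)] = (-u^2 - 1)/(3*u^2)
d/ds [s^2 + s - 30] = 2*s + 1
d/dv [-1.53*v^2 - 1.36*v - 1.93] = -3.06*v - 1.36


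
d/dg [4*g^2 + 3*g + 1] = 8*g + 3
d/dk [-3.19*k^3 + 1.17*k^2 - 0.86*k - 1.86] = -9.57*k^2 + 2.34*k - 0.86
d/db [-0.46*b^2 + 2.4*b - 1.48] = 2.4 - 0.92*b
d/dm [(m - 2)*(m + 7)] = 2*m + 5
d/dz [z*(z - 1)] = 2*z - 1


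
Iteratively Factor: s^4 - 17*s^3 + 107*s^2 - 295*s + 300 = (s - 3)*(s^3 - 14*s^2 + 65*s - 100) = (s - 4)*(s - 3)*(s^2 - 10*s + 25) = (s - 5)*(s - 4)*(s - 3)*(s - 5)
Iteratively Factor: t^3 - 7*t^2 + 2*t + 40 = (t - 4)*(t^2 - 3*t - 10) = (t - 4)*(t + 2)*(t - 5)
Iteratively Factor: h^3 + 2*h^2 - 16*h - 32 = (h - 4)*(h^2 + 6*h + 8) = (h - 4)*(h + 4)*(h + 2)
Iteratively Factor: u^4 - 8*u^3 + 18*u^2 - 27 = (u - 3)*(u^3 - 5*u^2 + 3*u + 9) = (u - 3)^2*(u^2 - 2*u - 3) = (u - 3)^3*(u + 1)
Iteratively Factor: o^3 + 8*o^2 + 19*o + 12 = (o + 3)*(o^2 + 5*o + 4) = (o + 3)*(o + 4)*(o + 1)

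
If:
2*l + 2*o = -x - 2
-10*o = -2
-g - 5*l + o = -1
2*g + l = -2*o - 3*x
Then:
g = 8/3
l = -22/75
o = 1/5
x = -136/75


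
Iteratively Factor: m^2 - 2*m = (m - 2)*(m)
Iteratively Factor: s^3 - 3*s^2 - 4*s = (s - 4)*(s^2 + s) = s*(s - 4)*(s + 1)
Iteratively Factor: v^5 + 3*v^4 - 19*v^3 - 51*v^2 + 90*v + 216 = (v + 3)*(v^4 - 19*v^2 + 6*v + 72) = (v - 3)*(v + 3)*(v^3 + 3*v^2 - 10*v - 24) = (v - 3)*(v + 2)*(v + 3)*(v^2 + v - 12) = (v - 3)^2*(v + 2)*(v + 3)*(v + 4)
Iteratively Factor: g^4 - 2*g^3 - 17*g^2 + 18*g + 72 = (g + 2)*(g^3 - 4*g^2 - 9*g + 36) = (g - 3)*(g + 2)*(g^2 - g - 12) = (g - 3)*(g + 2)*(g + 3)*(g - 4)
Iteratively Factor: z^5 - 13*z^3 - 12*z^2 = (z)*(z^4 - 13*z^2 - 12*z) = z*(z + 1)*(z^3 - z^2 - 12*z) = z*(z + 1)*(z + 3)*(z^2 - 4*z) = z*(z - 4)*(z + 1)*(z + 3)*(z)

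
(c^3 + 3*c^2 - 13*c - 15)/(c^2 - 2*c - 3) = c + 5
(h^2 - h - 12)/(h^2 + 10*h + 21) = (h - 4)/(h + 7)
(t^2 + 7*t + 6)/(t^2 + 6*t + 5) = (t + 6)/(t + 5)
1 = 1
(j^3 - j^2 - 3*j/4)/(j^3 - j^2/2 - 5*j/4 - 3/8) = 2*j/(2*j + 1)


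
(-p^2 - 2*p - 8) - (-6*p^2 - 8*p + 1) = 5*p^2 + 6*p - 9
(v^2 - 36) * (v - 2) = v^3 - 2*v^2 - 36*v + 72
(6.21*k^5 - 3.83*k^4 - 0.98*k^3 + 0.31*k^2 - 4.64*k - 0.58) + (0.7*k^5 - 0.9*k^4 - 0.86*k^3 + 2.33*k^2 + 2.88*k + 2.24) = 6.91*k^5 - 4.73*k^4 - 1.84*k^3 + 2.64*k^2 - 1.76*k + 1.66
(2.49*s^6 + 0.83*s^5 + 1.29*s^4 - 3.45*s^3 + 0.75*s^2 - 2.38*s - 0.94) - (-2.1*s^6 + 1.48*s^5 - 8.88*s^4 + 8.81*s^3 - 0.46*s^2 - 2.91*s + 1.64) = 4.59*s^6 - 0.65*s^5 + 10.17*s^4 - 12.26*s^3 + 1.21*s^2 + 0.53*s - 2.58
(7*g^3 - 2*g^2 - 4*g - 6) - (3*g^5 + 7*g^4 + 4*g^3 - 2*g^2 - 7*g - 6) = -3*g^5 - 7*g^4 + 3*g^3 + 3*g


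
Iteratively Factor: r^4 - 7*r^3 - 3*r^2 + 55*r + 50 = (r - 5)*(r^3 - 2*r^2 - 13*r - 10) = (r - 5)*(r + 1)*(r^2 - 3*r - 10) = (r - 5)*(r + 1)*(r + 2)*(r - 5)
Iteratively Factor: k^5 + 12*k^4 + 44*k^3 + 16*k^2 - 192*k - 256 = (k + 4)*(k^4 + 8*k^3 + 12*k^2 - 32*k - 64) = (k + 2)*(k + 4)*(k^3 + 6*k^2 - 32) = (k + 2)*(k + 4)^2*(k^2 + 2*k - 8) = (k - 2)*(k + 2)*(k + 4)^2*(k + 4)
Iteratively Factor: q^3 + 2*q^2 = (q)*(q^2 + 2*q) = q^2*(q + 2)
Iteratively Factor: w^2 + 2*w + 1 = (w + 1)*(w + 1)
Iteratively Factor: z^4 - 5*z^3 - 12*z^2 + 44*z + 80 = (z + 2)*(z^3 - 7*z^2 + 2*z + 40) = (z - 4)*(z + 2)*(z^2 - 3*z - 10) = (z - 4)*(z + 2)^2*(z - 5)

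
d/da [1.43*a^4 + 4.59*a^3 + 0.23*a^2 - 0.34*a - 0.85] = 5.72*a^3 + 13.77*a^2 + 0.46*a - 0.34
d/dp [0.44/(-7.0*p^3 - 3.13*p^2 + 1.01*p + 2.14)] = (9.24*p^2 + 2.7544*p - 0.4444)/(7.0*p^3 + 3.13*p^2 - 1.01*p - 2.14)^2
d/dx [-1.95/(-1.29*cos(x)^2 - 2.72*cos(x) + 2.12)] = (5.031*cos(x) + 5.304)*sin(x)/(1.29*cos(x)^2 + 2.72*cos(x) - 2.12)^2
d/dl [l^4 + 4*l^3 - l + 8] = 4*l^3 + 12*l^2 - 1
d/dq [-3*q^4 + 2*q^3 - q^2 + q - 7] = -12*q^3 + 6*q^2 - 2*q + 1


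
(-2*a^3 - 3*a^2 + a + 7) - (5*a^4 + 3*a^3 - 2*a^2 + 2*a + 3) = -5*a^4 - 5*a^3 - a^2 - a + 4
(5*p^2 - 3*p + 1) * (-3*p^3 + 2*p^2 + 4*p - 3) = -15*p^5 + 19*p^4 + 11*p^3 - 25*p^2 + 13*p - 3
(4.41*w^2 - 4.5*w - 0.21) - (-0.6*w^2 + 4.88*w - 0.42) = 5.01*w^2 - 9.38*w + 0.21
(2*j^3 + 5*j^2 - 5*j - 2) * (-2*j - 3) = -4*j^4 - 16*j^3 - 5*j^2 + 19*j + 6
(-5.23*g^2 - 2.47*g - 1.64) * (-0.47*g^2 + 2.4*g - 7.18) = 2.4581*g^4 - 11.3911*g^3 + 32.3942*g^2 + 13.7986*g + 11.7752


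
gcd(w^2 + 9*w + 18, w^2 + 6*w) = w + 6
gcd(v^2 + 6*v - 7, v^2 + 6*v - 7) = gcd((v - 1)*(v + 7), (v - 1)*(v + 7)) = v^2 + 6*v - 7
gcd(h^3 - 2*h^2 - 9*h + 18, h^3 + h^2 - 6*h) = h^2 + h - 6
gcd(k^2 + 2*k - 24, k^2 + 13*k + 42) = k + 6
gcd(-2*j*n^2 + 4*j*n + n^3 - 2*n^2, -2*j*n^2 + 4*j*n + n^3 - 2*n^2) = 2*j*n^2 - 4*j*n - n^3 + 2*n^2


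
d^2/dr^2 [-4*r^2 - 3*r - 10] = -8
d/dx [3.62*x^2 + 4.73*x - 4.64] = 7.24*x + 4.73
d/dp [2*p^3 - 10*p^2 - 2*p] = 6*p^2 - 20*p - 2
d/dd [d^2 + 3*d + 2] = 2*d + 3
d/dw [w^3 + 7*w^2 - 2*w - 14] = 3*w^2 + 14*w - 2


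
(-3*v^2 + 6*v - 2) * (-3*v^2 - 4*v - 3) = 9*v^4 - 6*v^3 - 9*v^2 - 10*v + 6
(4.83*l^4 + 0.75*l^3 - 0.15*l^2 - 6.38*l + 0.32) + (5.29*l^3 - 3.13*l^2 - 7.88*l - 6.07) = 4.83*l^4 + 6.04*l^3 - 3.28*l^2 - 14.26*l - 5.75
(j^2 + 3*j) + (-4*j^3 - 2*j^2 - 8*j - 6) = -4*j^3 - j^2 - 5*j - 6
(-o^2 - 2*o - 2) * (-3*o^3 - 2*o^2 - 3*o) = 3*o^5 + 8*o^4 + 13*o^3 + 10*o^2 + 6*o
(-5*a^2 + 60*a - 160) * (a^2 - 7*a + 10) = -5*a^4 + 95*a^3 - 630*a^2 + 1720*a - 1600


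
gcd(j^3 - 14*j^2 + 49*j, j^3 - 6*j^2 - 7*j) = j^2 - 7*j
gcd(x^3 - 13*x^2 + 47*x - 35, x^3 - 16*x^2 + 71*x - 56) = x^2 - 8*x + 7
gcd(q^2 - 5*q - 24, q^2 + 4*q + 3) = q + 3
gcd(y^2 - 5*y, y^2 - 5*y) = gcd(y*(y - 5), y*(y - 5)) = y^2 - 5*y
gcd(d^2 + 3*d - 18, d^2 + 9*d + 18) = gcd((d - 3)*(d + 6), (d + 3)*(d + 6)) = d + 6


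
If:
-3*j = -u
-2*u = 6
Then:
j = -1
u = -3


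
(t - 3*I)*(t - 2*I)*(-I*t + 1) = -I*t^3 - 4*t^2 + I*t - 6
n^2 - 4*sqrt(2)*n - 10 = (n - 5*sqrt(2))*(n + sqrt(2))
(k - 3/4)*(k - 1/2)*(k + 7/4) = k^3 + k^2/2 - 29*k/16 + 21/32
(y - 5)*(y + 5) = y^2 - 25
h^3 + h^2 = h^2*(h + 1)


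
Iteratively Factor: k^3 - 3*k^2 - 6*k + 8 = (k + 2)*(k^2 - 5*k + 4) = (k - 1)*(k + 2)*(k - 4)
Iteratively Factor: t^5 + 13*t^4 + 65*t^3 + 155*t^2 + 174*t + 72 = (t + 1)*(t^4 + 12*t^3 + 53*t^2 + 102*t + 72) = (t + 1)*(t + 3)*(t^3 + 9*t^2 + 26*t + 24) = (t + 1)*(t + 3)^2*(t^2 + 6*t + 8) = (t + 1)*(t + 3)^2*(t + 4)*(t + 2)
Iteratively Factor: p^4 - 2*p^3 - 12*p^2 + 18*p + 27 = (p + 1)*(p^3 - 3*p^2 - 9*p + 27) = (p + 1)*(p + 3)*(p^2 - 6*p + 9) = (p - 3)*(p + 1)*(p + 3)*(p - 3)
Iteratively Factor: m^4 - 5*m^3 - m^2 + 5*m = (m - 5)*(m^3 - m) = m*(m - 5)*(m^2 - 1) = m*(m - 5)*(m + 1)*(m - 1)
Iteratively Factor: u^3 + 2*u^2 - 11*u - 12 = (u + 4)*(u^2 - 2*u - 3) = (u - 3)*(u + 4)*(u + 1)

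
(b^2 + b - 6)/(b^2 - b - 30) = (-b^2 - b + 6)/(-b^2 + b + 30)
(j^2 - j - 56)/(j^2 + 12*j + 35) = (j - 8)/(j + 5)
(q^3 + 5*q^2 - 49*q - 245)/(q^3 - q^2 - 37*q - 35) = (q + 7)/(q + 1)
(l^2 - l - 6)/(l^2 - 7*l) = (l^2 - l - 6)/(l*(l - 7))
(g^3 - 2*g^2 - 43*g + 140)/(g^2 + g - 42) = (g^2 - 9*g + 20)/(g - 6)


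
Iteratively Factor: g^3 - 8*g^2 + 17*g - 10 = (g - 5)*(g^2 - 3*g + 2) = (g - 5)*(g - 2)*(g - 1)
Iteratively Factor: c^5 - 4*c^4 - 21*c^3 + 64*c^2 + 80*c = (c + 4)*(c^4 - 8*c^3 + 11*c^2 + 20*c) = c*(c + 4)*(c^3 - 8*c^2 + 11*c + 20) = c*(c - 5)*(c + 4)*(c^2 - 3*c - 4) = c*(c - 5)*(c - 4)*(c + 4)*(c + 1)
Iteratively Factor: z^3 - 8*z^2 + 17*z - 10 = (z - 2)*(z^2 - 6*z + 5) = (z - 2)*(z - 1)*(z - 5)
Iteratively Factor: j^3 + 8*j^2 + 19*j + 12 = (j + 4)*(j^2 + 4*j + 3) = (j + 1)*(j + 4)*(j + 3)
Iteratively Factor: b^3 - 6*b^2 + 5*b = (b - 5)*(b^2 - b) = b*(b - 5)*(b - 1)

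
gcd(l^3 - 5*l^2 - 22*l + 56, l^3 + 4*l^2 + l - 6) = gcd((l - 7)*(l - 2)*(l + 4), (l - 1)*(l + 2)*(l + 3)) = 1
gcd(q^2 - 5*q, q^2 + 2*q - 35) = q - 5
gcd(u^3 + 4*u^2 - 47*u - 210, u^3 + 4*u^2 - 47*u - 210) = u^3 + 4*u^2 - 47*u - 210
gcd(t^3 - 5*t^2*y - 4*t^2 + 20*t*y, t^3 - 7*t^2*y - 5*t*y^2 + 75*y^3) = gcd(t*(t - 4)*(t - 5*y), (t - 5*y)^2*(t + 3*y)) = -t + 5*y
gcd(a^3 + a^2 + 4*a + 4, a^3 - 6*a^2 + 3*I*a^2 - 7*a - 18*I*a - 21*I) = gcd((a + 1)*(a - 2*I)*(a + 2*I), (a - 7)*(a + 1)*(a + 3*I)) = a + 1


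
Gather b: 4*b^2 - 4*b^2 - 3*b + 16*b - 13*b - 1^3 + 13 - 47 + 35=0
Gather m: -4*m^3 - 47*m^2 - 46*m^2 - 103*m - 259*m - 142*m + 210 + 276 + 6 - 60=-4*m^3 - 93*m^2 - 504*m + 432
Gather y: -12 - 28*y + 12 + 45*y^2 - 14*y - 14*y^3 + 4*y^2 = -14*y^3 + 49*y^2 - 42*y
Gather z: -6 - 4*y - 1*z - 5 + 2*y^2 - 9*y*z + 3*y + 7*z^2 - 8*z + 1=2*y^2 - y + 7*z^2 + z*(-9*y - 9) - 10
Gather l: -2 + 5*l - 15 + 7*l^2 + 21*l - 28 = 7*l^2 + 26*l - 45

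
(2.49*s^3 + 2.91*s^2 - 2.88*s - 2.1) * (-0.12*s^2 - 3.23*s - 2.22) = -0.2988*s^5 - 8.3919*s^4 - 14.5815*s^3 + 3.0942*s^2 + 13.1766*s + 4.662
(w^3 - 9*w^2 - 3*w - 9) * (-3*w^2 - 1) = -3*w^5 + 27*w^4 + 8*w^3 + 36*w^2 + 3*w + 9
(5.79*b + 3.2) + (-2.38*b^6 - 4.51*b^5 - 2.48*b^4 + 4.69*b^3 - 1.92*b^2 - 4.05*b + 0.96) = -2.38*b^6 - 4.51*b^5 - 2.48*b^4 + 4.69*b^3 - 1.92*b^2 + 1.74*b + 4.16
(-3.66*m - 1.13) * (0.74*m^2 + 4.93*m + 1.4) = -2.7084*m^3 - 18.88*m^2 - 10.6949*m - 1.582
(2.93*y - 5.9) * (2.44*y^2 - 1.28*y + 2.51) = 7.1492*y^3 - 18.1464*y^2 + 14.9063*y - 14.809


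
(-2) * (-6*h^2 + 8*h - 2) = 12*h^2 - 16*h + 4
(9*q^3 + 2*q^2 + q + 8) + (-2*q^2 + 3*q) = 9*q^3 + 4*q + 8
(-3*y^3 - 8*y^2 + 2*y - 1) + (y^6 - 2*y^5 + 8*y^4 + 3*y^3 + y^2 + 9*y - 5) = y^6 - 2*y^5 + 8*y^4 - 7*y^2 + 11*y - 6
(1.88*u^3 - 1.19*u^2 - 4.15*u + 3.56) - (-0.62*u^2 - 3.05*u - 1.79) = 1.88*u^3 - 0.57*u^2 - 1.1*u + 5.35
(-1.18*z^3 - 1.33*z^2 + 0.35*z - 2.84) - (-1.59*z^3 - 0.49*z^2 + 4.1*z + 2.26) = 0.41*z^3 - 0.84*z^2 - 3.75*z - 5.1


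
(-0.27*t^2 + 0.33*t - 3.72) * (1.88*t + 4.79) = -0.5076*t^3 - 0.6729*t^2 - 5.4129*t - 17.8188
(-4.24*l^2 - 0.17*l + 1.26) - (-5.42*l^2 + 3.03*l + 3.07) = 1.18*l^2 - 3.2*l - 1.81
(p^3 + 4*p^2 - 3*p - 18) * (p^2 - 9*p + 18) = p^5 - 5*p^4 - 21*p^3 + 81*p^2 + 108*p - 324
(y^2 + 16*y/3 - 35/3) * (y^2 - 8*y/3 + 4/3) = y^4 + 8*y^3/3 - 221*y^2/9 + 344*y/9 - 140/9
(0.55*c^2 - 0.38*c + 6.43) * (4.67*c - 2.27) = 2.5685*c^3 - 3.0231*c^2 + 30.8907*c - 14.5961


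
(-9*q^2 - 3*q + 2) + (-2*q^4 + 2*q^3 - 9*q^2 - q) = -2*q^4 + 2*q^3 - 18*q^2 - 4*q + 2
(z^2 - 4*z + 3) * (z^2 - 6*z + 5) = z^4 - 10*z^3 + 32*z^2 - 38*z + 15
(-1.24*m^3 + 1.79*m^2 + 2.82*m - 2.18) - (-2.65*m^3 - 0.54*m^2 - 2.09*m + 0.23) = 1.41*m^3 + 2.33*m^2 + 4.91*m - 2.41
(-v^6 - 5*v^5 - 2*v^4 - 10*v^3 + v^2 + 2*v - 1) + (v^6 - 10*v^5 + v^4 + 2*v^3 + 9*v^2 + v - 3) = -15*v^5 - v^4 - 8*v^3 + 10*v^2 + 3*v - 4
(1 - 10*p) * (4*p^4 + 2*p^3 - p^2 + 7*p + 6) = -40*p^5 - 16*p^4 + 12*p^3 - 71*p^2 - 53*p + 6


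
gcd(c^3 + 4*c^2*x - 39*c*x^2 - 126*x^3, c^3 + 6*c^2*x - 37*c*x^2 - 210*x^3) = -c^2 - c*x + 42*x^2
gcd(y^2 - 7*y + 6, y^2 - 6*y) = y - 6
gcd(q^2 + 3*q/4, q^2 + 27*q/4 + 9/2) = q + 3/4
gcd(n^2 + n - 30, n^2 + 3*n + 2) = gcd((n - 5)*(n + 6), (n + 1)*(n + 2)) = 1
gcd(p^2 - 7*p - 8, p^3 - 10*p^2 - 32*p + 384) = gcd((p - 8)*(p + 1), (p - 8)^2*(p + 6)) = p - 8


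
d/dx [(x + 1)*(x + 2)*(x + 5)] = 3*x^2 + 16*x + 17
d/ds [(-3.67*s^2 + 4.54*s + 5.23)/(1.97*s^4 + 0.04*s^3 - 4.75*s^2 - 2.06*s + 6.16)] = (14.4598*s^5 - 26.6846*s^4 - 41.5756*s^3 + 28.4976*s^2 + 4.4706*s + 38.7402)/(3.8809*s^8 + 0.1576*s^7 - 18.7134*s^6 - 8.4964*s^5 + 46.6681*s^4 + 20.0628*s^3 - 54.2764*s^2 - 25.3792*s + 37.9456)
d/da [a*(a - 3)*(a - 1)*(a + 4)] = 4*a^3 - 26*a + 12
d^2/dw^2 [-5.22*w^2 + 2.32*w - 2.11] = -10.4400000000000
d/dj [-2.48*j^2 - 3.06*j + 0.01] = -4.96*j - 3.06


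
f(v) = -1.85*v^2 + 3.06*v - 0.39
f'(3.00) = -8.04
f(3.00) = -7.86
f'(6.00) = -19.14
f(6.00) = -48.63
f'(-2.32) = 11.64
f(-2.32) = -17.45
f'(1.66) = -3.08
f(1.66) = -0.41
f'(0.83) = -0.01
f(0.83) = 0.88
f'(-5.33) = 22.78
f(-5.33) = -69.26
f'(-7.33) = 30.18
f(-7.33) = -122.22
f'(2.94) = -7.82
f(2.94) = -7.38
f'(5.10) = -15.81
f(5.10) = -32.90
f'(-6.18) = 25.93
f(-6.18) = -89.96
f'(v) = 3.06 - 3.7*v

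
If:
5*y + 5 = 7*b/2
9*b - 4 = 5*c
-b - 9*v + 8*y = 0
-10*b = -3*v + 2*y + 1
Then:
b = -25/148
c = -817/740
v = -433/444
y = -331/296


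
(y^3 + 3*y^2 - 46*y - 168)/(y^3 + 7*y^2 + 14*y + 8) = (y^2 - y - 42)/(y^2 + 3*y + 2)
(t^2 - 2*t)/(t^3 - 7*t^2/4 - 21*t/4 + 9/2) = 4*t*(t - 2)/(4*t^3 - 7*t^2 - 21*t + 18)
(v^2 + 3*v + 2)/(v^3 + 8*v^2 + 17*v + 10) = 1/(v + 5)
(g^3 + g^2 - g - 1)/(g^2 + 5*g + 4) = (g^2 - 1)/(g + 4)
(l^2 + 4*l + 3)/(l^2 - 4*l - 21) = (l + 1)/(l - 7)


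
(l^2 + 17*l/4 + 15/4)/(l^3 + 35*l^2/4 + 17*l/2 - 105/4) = (4*l + 5)/(4*l^2 + 23*l - 35)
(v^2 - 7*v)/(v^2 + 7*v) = (v - 7)/(v + 7)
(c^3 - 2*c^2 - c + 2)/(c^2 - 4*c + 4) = (c^2 - 1)/(c - 2)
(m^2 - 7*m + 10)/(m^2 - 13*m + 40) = (m - 2)/(m - 8)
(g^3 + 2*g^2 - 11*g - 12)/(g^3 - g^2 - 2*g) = (g^2 + g - 12)/(g*(g - 2))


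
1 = 1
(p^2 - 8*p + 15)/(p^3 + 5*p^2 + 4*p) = (p^2 - 8*p + 15)/(p*(p^2 + 5*p + 4))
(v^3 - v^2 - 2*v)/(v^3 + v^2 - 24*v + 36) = v*(v + 1)/(v^2 + 3*v - 18)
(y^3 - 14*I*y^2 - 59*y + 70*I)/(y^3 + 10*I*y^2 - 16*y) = (y^3 - 14*I*y^2 - 59*y + 70*I)/(y*(y^2 + 10*I*y - 16))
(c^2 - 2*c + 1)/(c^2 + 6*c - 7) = (c - 1)/(c + 7)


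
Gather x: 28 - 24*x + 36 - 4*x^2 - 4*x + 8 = -4*x^2 - 28*x + 72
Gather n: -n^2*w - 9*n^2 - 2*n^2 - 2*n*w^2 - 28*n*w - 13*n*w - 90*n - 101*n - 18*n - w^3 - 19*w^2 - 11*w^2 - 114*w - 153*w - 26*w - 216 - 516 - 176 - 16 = n^2*(-w - 11) + n*(-2*w^2 - 41*w - 209) - w^3 - 30*w^2 - 293*w - 924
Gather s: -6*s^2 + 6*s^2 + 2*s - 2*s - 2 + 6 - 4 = 0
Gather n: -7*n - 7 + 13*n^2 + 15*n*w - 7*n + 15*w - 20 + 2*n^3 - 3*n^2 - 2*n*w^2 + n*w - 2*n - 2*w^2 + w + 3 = 2*n^3 + 10*n^2 + n*(-2*w^2 + 16*w - 16) - 2*w^2 + 16*w - 24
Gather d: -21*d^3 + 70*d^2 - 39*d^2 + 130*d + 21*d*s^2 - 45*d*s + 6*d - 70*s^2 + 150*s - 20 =-21*d^3 + 31*d^2 + d*(21*s^2 - 45*s + 136) - 70*s^2 + 150*s - 20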